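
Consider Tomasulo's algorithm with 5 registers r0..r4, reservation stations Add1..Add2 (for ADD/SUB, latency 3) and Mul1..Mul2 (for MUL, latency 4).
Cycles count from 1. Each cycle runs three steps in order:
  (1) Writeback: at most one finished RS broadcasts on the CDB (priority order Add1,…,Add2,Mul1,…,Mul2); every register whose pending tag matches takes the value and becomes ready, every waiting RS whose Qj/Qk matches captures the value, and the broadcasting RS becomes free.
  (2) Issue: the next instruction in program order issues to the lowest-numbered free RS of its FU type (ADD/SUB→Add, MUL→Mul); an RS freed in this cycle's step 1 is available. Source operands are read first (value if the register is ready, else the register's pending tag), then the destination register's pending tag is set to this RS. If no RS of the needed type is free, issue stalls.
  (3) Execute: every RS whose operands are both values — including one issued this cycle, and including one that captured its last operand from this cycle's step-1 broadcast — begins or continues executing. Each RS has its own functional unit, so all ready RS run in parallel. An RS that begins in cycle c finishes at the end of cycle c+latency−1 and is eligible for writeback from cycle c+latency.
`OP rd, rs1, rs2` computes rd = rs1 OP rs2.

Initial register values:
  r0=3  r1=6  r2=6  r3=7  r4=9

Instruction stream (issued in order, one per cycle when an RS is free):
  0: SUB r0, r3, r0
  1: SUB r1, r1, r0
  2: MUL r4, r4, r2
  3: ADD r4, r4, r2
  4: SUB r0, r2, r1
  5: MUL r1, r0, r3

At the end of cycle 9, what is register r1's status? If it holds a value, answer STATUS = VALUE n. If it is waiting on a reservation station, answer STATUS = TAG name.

STATUS = TAG Mul1

  c1: issue SUB r0<-Add1  regs: r0:Add1,r1:6,r2:6,r3:7,r4:9
  c2: issue SUB r1<-Add2  regs: r0:Add1,r1:Add2,r2:6,r3:7,r4:9
  c3: issue MUL r4<-Mul1  regs: r0:Add1,r1:Add2,r2:6,r3:7,r4:Mul1
  c4: CDB Add1=4; issue ADD r4<-Add1  regs: r0:4,r1:Add2,r2:6,r3:7,r4:Add1
  c5: stall  regs: r0:4,r1:Add2,r2:6,r3:7,r4:Add1
  c6: stall  regs: r0:4,r1:Add2,r2:6,r3:7,r4:Add1
  c7: CDB Add2=2; issue SUB r0<-Add2  regs: r0:Add2,r1:2,r2:6,r3:7,r4:Add1
  c8: CDB Mul1=54; issue MUL r1<-Mul1  regs: r0:Add2,r1:Mul1,r2:6,r3:7,r4:Add1
  c9: -  regs: r0:Add2,r1:Mul1,r2:6,r3:7,r4:Add1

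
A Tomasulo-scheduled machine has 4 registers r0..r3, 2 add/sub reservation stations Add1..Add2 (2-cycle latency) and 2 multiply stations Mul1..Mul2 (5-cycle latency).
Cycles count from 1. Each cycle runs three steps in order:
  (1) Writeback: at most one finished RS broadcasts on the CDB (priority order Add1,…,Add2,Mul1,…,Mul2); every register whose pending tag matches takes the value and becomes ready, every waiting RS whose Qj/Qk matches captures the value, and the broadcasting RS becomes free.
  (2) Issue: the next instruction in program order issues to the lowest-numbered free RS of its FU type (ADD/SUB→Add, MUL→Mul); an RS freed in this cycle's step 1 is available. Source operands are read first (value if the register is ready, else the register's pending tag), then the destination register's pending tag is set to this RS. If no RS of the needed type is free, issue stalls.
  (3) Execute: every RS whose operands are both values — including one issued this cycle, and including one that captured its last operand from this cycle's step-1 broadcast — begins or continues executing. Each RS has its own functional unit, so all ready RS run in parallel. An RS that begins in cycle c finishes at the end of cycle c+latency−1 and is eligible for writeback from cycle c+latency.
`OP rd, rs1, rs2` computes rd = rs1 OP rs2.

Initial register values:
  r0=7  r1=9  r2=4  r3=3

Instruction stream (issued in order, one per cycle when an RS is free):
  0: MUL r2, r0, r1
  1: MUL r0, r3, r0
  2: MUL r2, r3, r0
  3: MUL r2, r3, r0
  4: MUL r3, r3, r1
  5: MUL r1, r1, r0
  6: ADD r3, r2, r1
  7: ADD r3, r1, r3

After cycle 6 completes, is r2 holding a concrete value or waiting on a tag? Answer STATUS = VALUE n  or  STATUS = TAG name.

STATUS = TAG Mul1

cycle 1: issue MUL r2<-Mul1 // r0:7,r1:9,r2:Mul1,r3:3
cycle 2: issue MUL r0<-Mul2 // r0:Mul2,r1:9,r2:Mul1,r3:3
cycle 3: stall // r0:Mul2,r1:9,r2:Mul1,r3:3
cycle 4: stall // r0:Mul2,r1:9,r2:Mul1,r3:3
cycle 5: stall // r0:Mul2,r1:9,r2:Mul1,r3:3
cycle 6: CDB Mul1=63; issue MUL r2<-Mul1 // r0:Mul2,r1:9,r2:Mul1,r3:3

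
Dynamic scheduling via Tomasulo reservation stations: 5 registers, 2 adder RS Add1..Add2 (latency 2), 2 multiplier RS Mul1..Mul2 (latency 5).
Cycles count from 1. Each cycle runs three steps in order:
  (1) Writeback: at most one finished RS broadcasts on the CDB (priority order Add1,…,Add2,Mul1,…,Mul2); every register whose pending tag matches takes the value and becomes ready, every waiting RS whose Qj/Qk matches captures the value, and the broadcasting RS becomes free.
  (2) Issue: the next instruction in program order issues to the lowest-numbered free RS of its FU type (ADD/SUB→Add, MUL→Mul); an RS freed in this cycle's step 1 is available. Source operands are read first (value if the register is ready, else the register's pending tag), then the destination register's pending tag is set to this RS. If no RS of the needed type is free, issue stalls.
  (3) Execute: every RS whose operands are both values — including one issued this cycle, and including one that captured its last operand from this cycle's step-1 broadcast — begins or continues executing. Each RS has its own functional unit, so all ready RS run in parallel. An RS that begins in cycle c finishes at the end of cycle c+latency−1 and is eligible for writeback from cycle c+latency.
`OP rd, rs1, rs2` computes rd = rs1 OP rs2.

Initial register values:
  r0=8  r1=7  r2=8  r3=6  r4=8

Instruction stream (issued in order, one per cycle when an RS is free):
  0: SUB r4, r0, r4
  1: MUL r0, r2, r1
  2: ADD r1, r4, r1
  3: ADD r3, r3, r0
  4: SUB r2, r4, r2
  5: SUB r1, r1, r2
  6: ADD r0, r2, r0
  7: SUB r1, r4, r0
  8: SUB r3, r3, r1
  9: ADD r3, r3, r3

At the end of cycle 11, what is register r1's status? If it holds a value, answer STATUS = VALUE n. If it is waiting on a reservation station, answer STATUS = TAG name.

cycle 1: issue SUB r4<-Add1 // r0:8,r1:7,r2:8,r3:6,r4:Add1
cycle 2: issue MUL r0<-Mul1 // r0:Mul1,r1:7,r2:8,r3:6,r4:Add1
cycle 3: CDB Add1=0; issue ADD r1<-Add1 // r0:Mul1,r1:Add1,r2:8,r3:6,r4:0
cycle 4: issue ADD r3<-Add2 // r0:Mul1,r1:Add1,r2:8,r3:Add2,r4:0
cycle 5: CDB Add1=7; issue SUB r2<-Add1 // r0:Mul1,r1:7,r2:Add1,r3:Add2,r4:0
cycle 6: stall // r0:Mul1,r1:7,r2:Add1,r3:Add2,r4:0
cycle 7: CDB Add1=-8; issue SUB r1<-Add1 // r0:Mul1,r1:Add1,r2:-8,r3:Add2,r4:0
cycle 8: CDB Mul1=56; stall // r0:56,r1:Add1,r2:-8,r3:Add2,r4:0
cycle 9: CDB Add1=15; issue ADD r0<-Add1 // r0:Add1,r1:15,r2:-8,r3:Add2,r4:0
cycle 10: CDB Add2=62; issue SUB r1<-Add2 // r0:Add1,r1:Add2,r2:-8,r3:62,r4:0
cycle 11: CDB Add1=48; issue SUB r3<-Add1 // r0:48,r1:Add2,r2:-8,r3:Add1,r4:0

STATUS = TAG Add2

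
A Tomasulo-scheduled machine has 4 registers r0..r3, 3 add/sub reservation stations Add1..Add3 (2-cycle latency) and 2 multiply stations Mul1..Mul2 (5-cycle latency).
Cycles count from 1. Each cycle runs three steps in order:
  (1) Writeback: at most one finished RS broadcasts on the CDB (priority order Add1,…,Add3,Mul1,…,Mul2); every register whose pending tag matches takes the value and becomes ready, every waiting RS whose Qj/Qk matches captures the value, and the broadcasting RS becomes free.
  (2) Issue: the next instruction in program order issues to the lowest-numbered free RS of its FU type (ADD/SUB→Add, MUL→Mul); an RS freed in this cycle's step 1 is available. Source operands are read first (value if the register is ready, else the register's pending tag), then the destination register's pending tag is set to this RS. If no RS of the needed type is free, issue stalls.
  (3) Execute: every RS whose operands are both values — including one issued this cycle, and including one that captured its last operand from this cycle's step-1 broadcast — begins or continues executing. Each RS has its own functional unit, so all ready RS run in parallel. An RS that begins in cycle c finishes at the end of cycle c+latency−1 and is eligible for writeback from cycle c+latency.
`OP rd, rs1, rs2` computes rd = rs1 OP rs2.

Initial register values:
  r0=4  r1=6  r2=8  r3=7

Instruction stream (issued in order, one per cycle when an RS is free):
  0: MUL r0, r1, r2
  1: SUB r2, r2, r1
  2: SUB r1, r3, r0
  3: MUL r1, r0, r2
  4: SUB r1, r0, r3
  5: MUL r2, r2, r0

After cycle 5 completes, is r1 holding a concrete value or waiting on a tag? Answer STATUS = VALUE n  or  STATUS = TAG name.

cycle 1: issue MUL r0<-Mul1 // r0:Mul1,r1:6,r2:8,r3:7
cycle 2: issue SUB r2<-Add1 // r0:Mul1,r1:6,r2:Add1,r3:7
cycle 3: issue SUB r1<-Add2 // r0:Mul1,r1:Add2,r2:Add1,r3:7
cycle 4: CDB Add1=2; issue MUL r1<-Mul2 // r0:Mul1,r1:Mul2,r2:2,r3:7
cycle 5: issue SUB r1<-Add1 // r0:Mul1,r1:Add1,r2:2,r3:7

STATUS = TAG Add1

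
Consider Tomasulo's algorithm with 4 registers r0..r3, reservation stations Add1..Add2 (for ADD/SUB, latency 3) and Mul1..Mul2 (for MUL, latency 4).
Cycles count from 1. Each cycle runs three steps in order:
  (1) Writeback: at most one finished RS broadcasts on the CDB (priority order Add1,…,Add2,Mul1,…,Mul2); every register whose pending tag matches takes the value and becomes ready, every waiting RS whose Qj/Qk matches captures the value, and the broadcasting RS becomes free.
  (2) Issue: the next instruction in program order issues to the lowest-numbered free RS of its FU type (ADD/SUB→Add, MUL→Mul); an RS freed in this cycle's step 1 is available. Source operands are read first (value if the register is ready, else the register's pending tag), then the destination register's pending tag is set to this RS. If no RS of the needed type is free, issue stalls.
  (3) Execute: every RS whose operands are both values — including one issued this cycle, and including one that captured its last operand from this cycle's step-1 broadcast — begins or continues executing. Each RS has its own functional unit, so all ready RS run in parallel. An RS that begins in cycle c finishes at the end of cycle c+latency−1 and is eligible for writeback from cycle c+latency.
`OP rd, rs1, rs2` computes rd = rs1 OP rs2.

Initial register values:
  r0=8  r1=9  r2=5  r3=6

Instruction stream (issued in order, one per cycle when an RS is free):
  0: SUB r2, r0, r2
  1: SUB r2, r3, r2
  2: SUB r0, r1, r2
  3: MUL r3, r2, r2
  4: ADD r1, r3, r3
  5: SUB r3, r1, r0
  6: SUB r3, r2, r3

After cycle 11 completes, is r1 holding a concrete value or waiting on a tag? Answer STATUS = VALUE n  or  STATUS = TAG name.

c1: issue SUB r2<-Add1 | r0:8,r1:9,r2:Add1,r3:6
c2: issue SUB r2<-Add2 | r0:8,r1:9,r2:Add2,r3:6
c3: stall | r0:8,r1:9,r2:Add2,r3:6
c4: CDB Add1=3; issue SUB r0<-Add1 | r0:Add1,r1:9,r2:Add2,r3:6
c5: issue MUL r3<-Mul1 | r0:Add1,r1:9,r2:Add2,r3:Mul1
c6: stall | r0:Add1,r1:9,r2:Add2,r3:Mul1
c7: CDB Add2=3; issue ADD r1<-Add2 | r0:Add1,r1:Add2,r2:3,r3:Mul1
c8: stall | r0:Add1,r1:Add2,r2:3,r3:Mul1
c9: stall | r0:Add1,r1:Add2,r2:3,r3:Mul1
c10: CDB Add1=6; issue SUB r3<-Add1 | r0:6,r1:Add2,r2:3,r3:Add1
c11: CDB Mul1=9; stall | r0:6,r1:Add2,r2:3,r3:Add1

STATUS = TAG Add2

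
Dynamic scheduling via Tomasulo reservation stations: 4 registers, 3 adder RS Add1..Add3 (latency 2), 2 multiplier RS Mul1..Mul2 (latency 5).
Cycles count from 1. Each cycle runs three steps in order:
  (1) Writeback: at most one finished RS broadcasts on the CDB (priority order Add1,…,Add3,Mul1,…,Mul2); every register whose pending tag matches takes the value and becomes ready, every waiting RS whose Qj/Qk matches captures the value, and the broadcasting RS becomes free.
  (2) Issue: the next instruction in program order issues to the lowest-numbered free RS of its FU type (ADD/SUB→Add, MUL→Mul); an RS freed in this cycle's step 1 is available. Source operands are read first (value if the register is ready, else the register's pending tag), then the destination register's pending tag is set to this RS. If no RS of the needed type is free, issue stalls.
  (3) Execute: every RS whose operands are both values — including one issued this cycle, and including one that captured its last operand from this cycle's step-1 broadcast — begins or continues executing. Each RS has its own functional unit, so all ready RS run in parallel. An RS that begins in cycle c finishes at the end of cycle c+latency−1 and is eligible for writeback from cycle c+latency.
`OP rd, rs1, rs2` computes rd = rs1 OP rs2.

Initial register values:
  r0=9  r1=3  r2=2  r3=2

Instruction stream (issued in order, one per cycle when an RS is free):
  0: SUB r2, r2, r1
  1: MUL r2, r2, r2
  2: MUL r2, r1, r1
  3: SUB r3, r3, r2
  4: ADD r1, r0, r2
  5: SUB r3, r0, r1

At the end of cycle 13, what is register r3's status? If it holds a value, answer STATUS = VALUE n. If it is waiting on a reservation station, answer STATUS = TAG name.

STATUS = TAG Add3

  c1: issue SUB r2<-Add1  regs: r0:9,r1:3,r2:Add1,r3:2
  c2: issue MUL r2<-Mul1  regs: r0:9,r1:3,r2:Mul1,r3:2
  c3: CDB Add1=-1; issue MUL r2<-Mul2  regs: r0:9,r1:3,r2:Mul2,r3:2
  c4: issue SUB r3<-Add1  regs: r0:9,r1:3,r2:Mul2,r3:Add1
  c5: issue ADD r1<-Add2  regs: r0:9,r1:Add2,r2:Mul2,r3:Add1
  c6: issue SUB r3<-Add3  regs: r0:9,r1:Add2,r2:Mul2,r3:Add3
  c7: -  regs: r0:9,r1:Add2,r2:Mul2,r3:Add3
  c8: CDB Mul1=1  regs: r0:9,r1:Add2,r2:Mul2,r3:Add3
  c9: CDB Mul2=9  regs: r0:9,r1:Add2,r2:9,r3:Add3
  c10: -  regs: r0:9,r1:Add2,r2:9,r3:Add3
  c11: CDB Add1=-7  regs: r0:9,r1:Add2,r2:9,r3:Add3
  c12: CDB Add2=18  regs: r0:9,r1:18,r2:9,r3:Add3
  c13: -  regs: r0:9,r1:18,r2:9,r3:Add3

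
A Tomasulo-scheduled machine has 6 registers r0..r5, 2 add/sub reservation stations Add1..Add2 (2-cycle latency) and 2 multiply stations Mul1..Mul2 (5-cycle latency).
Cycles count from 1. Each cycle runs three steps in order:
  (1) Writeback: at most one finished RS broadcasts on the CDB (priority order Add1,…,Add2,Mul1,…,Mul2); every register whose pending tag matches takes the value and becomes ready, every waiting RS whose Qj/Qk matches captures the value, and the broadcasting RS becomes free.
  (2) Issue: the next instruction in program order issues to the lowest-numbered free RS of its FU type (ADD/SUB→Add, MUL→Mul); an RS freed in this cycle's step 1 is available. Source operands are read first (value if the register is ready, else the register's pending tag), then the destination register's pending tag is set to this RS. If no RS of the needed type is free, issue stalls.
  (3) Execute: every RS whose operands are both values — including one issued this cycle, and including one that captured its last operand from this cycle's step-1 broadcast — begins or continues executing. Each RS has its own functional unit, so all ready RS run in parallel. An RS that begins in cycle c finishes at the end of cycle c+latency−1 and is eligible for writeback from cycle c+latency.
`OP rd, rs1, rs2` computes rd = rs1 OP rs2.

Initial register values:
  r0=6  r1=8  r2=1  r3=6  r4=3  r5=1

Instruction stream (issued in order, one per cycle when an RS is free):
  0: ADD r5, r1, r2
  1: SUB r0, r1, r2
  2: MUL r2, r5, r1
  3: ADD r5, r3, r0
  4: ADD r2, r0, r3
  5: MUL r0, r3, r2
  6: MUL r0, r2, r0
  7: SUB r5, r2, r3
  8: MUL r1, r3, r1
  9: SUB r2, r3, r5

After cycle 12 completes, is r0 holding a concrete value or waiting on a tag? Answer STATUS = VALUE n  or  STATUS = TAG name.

cycle 1: issue ADD r5<-Add1 // r0:6,r1:8,r2:1,r3:6,r4:3,r5:Add1
cycle 2: issue SUB r0<-Add2 // r0:Add2,r1:8,r2:1,r3:6,r4:3,r5:Add1
cycle 3: CDB Add1=9; issue MUL r2<-Mul1 // r0:Add2,r1:8,r2:Mul1,r3:6,r4:3,r5:9
cycle 4: CDB Add2=7; issue ADD r5<-Add1 // r0:7,r1:8,r2:Mul1,r3:6,r4:3,r5:Add1
cycle 5: issue ADD r2<-Add2 // r0:7,r1:8,r2:Add2,r3:6,r4:3,r5:Add1
cycle 6: CDB Add1=13; issue MUL r0<-Mul2 // r0:Mul2,r1:8,r2:Add2,r3:6,r4:3,r5:13
cycle 7: CDB Add2=13; stall // r0:Mul2,r1:8,r2:13,r3:6,r4:3,r5:13
cycle 8: CDB Mul1=72; issue MUL r0<-Mul1 // r0:Mul1,r1:8,r2:13,r3:6,r4:3,r5:13
cycle 9: issue SUB r5<-Add1 // r0:Mul1,r1:8,r2:13,r3:6,r4:3,r5:Add1
cycle 10: stall // r0:Mul1,r1:8,r2:13,r3:6,r4:3,r5:Add1
cycle 11: CDB Add1=7; stall // r0:Mul1,r1:8,r2:13,r3:6,r4:3,r5:7
cycle 12: CDB Mul2=78; issue MUL r1<-Mul2 // r0:Mul1,r1:Mul2,r2:13,r3:6,r4:3,r5:7

STATUS = TAG Mul1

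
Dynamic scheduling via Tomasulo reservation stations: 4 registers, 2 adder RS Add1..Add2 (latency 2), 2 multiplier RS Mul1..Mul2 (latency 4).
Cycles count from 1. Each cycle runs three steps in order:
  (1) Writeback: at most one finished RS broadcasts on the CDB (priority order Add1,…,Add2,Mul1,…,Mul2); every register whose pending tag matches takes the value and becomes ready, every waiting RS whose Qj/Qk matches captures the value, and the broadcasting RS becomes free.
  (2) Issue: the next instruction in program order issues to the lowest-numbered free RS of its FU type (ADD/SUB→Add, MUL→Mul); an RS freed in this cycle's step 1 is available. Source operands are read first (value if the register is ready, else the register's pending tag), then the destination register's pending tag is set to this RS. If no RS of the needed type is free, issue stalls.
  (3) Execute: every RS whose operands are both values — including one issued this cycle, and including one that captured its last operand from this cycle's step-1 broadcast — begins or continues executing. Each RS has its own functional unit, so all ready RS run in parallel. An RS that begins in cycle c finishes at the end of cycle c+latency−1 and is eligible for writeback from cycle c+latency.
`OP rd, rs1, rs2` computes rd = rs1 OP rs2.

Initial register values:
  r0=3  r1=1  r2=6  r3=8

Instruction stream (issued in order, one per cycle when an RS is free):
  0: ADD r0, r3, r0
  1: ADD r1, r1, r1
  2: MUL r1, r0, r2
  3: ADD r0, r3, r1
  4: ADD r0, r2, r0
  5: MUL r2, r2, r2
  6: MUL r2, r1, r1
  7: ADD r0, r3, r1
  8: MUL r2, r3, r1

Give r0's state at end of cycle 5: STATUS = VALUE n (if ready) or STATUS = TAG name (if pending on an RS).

  c1: issue ADD r0<-Add1  regs: r0:Add1,r1:1,r2:6,r3:8
  c2: issue ADD r1<-Add2  regs: r0:Add1,r1:Add2,r2:6,r3:8
  c3: CDB Add1=11; issue MUL r1<-Mul1  regs: r0:11,r1:Mul1,r2:6,r3:8
  c4: CDB Add2=2; issue ADD r0<-Add1  regs: r0:Add1,r1:Mul1,r2:6,r3:8
  c5: issue ADD r0<-Add2  regs: r0:Add2,r1:Mul1,r2:6,r3:8

STATUS = TAG Add2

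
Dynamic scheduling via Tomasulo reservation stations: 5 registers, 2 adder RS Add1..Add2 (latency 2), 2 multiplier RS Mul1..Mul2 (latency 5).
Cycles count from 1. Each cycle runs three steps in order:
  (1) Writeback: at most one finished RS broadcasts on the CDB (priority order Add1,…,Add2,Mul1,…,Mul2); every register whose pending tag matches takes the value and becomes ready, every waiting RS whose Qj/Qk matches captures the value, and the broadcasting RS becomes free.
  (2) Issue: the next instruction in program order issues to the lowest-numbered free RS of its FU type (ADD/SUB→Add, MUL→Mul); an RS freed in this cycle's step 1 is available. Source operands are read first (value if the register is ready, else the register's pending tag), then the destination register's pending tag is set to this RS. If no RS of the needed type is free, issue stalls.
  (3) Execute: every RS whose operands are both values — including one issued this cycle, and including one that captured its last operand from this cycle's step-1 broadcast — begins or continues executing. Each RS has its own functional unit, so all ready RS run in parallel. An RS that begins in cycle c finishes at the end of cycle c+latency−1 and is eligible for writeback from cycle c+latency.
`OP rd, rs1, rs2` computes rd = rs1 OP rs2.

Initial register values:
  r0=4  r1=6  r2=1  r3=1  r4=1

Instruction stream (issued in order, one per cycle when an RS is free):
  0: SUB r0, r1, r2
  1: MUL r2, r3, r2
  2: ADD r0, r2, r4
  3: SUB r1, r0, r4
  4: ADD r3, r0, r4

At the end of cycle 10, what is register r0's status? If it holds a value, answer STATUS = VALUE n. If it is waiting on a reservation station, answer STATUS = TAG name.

STATUS = VALUE 2

cycle 1: issue SUB r0<-Add1 // r0:Add1,r1:6,r2:1,r3:1,r4:1
cycle 2: issue MUL r2<-Mul1 // r0:Add1,r1:6,r2:Mul1,r3:1,r4:1
cycle 3: CDB Add1=5; issue ADD r0<-Add1 // r0:Add1,r1:6,r2:Mul1,r3:1,r4:1
cycle 4: issue SUB r1<-Add2 // r0:Add1,r1:Add2,r2:Mul1,r3:1,r4:1
cycle 5: stall // r0:Add1,r1:Add2,r2:Mul1,r3:1,r4:1
cycle 6: stall // r0:Add1,r1:Add2,r2:Mul1,r3:1,r4:1
cycle 7: CDB Mul1=1; stall // r0:Add1,r1:Add2,r2:1,r3:1,r4:1
cycle 8: stall // r0:Add1,r1:Add2,r2:1,r3:1,r4:1
cycle 9: CDB Add1=2; issue ADD r3<-Add1 // r0:2,r1:Add2,r2:1,r3:Add1,r4:1
cycle 10: - // r0:2,r1:Add2,r2:1,r3:Add1,r4:1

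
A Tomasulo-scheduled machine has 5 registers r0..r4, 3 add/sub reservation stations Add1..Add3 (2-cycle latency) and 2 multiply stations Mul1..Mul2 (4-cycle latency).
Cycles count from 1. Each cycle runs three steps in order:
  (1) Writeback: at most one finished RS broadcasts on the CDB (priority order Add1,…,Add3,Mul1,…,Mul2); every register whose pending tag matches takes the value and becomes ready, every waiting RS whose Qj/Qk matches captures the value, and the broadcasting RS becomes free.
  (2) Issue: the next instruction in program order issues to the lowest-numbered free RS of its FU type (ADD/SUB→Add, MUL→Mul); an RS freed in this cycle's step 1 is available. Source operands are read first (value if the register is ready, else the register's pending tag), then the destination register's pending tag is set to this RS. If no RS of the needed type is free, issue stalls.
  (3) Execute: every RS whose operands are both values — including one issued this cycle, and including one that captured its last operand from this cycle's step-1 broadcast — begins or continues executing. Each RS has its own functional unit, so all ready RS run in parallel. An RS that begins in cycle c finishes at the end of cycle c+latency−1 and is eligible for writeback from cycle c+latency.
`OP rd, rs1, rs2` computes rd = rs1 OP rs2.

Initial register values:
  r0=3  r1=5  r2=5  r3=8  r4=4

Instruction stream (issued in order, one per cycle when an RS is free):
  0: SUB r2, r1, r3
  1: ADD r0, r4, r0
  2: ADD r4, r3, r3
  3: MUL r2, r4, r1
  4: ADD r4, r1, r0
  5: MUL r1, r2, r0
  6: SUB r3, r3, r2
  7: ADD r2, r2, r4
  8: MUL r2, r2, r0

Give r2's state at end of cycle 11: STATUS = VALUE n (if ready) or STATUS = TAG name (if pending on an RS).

STATUS = TAG Mul1

  c1: issue SUB r2<-Add1  regs: r0:3,r1:5,r2:Add1,r3:8,r4:4
  c2: issue ADD r0<-Add2  regs: r0:Add2,r1:5,r2:Add1,r3:8,r4:4
  c3: CDB Add1=-3; issue ADD r4<-Add1  regs: r0:Add2,r1:5,r2:-3,r3:8,r4:Add1
  c4: CDB Add2=7; issue MUL r2<-Mul1  regs: r0:7,r1:5,r2:Mul1,r3:8,r4:Add1
  c5: CDB Add1=16; issue ADD r4<-Add1  regs: r0:7,r1:5,r2:Mul1,r3:8,r4:Add1
  c6: issue MUL r1<-Mul2  regs: r0:7,r1:Mul2,r2:Mul1,r3:8,r4:Add1
  c7: CDB Add1=12; issue SUB r3<-Add1  regs: r0:7,r1:Mul2,r2:Mul1,r3:Add1,r4:12
  c8: issue ADD r2<-Add2  regs: r0:7,r1:Mul2,r2:Add2,r3:Add1,r4:12
  c9: CDB Mul1=80; issue MUL r2<-Mul1  regs: r0:7,r1:Mul2,r2:Mul1,r3:Add1,r4:12
  c10: -  regs: r0:7,r1:Mul2,r2:Mul1,r3:Add1,r4:12
  c11: CDB Add1=-72  regs: r0:7,r1:Mul2,r2:Mul1,r3:-72,r4:12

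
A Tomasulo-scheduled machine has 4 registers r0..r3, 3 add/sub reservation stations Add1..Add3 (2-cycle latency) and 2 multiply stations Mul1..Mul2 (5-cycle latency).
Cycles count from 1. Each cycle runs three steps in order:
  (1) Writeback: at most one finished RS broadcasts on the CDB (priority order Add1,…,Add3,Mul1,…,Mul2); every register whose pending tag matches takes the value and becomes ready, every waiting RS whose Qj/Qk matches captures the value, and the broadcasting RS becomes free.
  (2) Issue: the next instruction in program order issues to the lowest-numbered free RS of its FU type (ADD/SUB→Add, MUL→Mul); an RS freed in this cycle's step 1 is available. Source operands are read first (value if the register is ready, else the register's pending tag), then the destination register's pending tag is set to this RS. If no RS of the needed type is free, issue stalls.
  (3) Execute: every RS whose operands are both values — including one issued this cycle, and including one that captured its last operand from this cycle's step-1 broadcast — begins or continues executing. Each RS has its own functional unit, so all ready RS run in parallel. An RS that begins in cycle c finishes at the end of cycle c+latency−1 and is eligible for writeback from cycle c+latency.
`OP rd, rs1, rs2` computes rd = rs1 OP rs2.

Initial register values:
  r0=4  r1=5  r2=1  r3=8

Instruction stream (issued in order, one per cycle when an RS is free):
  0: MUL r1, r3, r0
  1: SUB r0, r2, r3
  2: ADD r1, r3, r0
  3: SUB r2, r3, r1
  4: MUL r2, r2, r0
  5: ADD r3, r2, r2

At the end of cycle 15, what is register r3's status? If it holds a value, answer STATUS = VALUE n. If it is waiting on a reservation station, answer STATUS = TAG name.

cycle 1: issue MUL r1<-Mul1 // r0:4,r1:Mul1,r2:1,r3:8
cycle 2: issue SUB r0<-Add1 // r0:Add1,r1:Mul1,r2:1,r3:8
cycle 3: issue ADD r1<-Add2 // r0:Add1,r1:Add2,r2:1,r3:8
cycle 4: CDB Add1=-7; issue SUB r2<-Add1 // r0:-7,r1:Add2,r2:Add1,r3:8
cycle 5: issue MUL r2<-Mul2 // r0:-7,r1:Add2,r2:Mul2,r3:8
cycle 6: CDB Add2=1; issue ADD r3<-Add2 // r0:-7,r1:1,r2:Mul2,r3:Add2
cycle 7: CDB Mul1=32 // r0:-7,r1:1,r2:Mul2,r3:Add2
cycle 8: CDB Add1=7 // r0:-7,r1:1,r2:Mul2,r3:Add2
cycle 9: - // r0:-7,r1:1,r2:Mul2,r3:Add2
cycle 10: - // r0:-7,r1:1,r2:Mul2,r3:Add2
cycle 11: - // r0:-7,r1:1,r2:Mul2,r3:Add2
cycle 12: - // r0:-7,r1:1,r2:Mul2,r3:Add2
cycle 13: CDB Mul2=-49 // r0:-7,r1:1,r2:-49,r3:Add2
cycle 14: - // r0:-7,r1:1,r2:-49,r3:Add2
cycle 15: CDB Add2=-98 // r0:-7,r1:1,r2:-49,r3:-98

STATUS = VALUE -98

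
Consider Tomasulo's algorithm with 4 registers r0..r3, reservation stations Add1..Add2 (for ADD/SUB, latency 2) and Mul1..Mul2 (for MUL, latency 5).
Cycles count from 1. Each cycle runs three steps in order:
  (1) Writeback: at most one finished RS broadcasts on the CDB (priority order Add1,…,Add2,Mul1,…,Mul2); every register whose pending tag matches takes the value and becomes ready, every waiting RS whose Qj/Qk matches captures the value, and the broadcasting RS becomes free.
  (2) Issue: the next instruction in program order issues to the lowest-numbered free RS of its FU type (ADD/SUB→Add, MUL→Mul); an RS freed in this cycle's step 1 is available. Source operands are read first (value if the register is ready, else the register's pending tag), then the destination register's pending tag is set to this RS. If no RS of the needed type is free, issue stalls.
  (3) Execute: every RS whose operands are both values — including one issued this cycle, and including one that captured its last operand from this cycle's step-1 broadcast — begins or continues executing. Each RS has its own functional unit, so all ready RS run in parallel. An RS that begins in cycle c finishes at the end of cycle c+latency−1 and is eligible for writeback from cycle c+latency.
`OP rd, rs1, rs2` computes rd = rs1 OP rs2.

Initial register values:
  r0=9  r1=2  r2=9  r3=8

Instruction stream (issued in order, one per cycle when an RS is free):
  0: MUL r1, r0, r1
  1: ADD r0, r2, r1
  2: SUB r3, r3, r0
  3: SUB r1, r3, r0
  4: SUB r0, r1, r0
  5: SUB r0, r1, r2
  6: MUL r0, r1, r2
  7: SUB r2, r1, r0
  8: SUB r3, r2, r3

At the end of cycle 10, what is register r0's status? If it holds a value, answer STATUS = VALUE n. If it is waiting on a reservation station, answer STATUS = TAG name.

c1: issue MUL r1<-Mul1 | r0:9,r1:Mul1,r2:9,r3:8
c2: issue ADD r0<-Add1 | r0:Add1,r1:Mul1,r2:9,r3:8
c3: issue SUB r3<-Add2 | r0:Add1,r1:Mul1,r2:9,r3:Add2
c4: stall | r0:Add1,r1:Mul1,r2:9,r3:Add2
c5: stall | r0:Add1,r1:Mul1,r2:9,r3:Add2
c6: CDB Mul1=18; stall | r0:Add1,r1:18,r2:9,r3:Add2
c7: stall | r0:Add1,r1:18,r2:9,r3:Add2
c8: CDB Add1=27; issue SUB r1<-Add1 | r0:27,r1:Add1,r2:9,r3:Add2
c9: stall | r0:27,r1:Add1,r2:9,r3:Add2
c10: CDB Add2=-19; issue SUB r0<-Add2 | r0:Add2,r1:Add1,r2:9,r3:-19

STATUS = TAG Add2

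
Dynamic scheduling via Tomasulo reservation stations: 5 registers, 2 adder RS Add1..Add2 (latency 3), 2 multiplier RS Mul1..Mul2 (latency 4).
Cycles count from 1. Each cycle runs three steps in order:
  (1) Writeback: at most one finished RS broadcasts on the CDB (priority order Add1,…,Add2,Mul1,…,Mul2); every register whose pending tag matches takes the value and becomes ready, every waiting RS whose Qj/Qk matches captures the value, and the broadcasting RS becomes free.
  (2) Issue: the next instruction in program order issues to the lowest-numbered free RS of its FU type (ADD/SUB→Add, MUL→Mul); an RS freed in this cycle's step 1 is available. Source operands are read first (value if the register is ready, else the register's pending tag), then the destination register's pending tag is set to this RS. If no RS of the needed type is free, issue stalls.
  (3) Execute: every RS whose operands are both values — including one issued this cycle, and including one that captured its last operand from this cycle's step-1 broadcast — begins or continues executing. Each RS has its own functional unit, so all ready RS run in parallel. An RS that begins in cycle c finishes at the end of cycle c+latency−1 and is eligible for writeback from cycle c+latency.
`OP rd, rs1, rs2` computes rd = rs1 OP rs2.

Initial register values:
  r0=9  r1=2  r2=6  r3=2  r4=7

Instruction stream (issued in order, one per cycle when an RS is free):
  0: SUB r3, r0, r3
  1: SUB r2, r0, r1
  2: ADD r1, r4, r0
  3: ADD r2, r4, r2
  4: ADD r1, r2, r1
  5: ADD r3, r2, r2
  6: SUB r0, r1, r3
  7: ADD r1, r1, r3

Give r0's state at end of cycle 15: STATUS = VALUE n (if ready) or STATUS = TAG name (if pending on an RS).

STATUS = VALUE 2

  c1: issue SUB r3<-Add1  regs: r0:9,r1:2,r2:6,r3:Add1,r4:7
  c2: issue SUB r2<-Add2  regs: r0:9,r1:2,r2:Add2,r3:Add1,r4:7
  c3: stall  regs: r0:9,r1:2,r2:Add2,r3:Add1,r4:7
  c4: CDB Add1=7; issue ADD r1<-Add1  regs: r0:9,r1:Add1,r2:Add2,r3:7,r4:7
  c5: CDB Add2=7; issue ADD r2<-Add2  regs: r0:9,r1:Add1,r2:Add2,r3:7,r4:7
  c6: stall  regs: r0:9,r1:Add1,r2:Add2,r3:7,r4:7
  c7: CDB Add1=16; issue ADD r1<-Add1  regs: r0:9,r1:Add1,r2:Add2,r3:7,r4:7
  c8: CDB Add2=14; issue ADD r3<-Add2  regs: r0:9,r1:Add1,r2:14,r3:Add2,r4:7
  c9: stall  regs: r0:9,r1:Add1,r2:14,r3:Add2,r4:7
  c10: stall  regs: r0:9,r1:Add1,r2:14,r3:Add2,r4:7
  c11: CDB Add1=30; issue SUB r0<-Add1  regs: r0:Add1,r1:30,r2:14,r3:Add2,r4:7
  c12: CDB Add2=28; issue ADD r1<-Add2  regs: r0:Add1,r1:Add2,r2:14,r3:28,r4:7
  c13: -  regs: r0:Add1,r1:Add2,r2:14,r3:28,r4:7
  c14: -  regs: r0:Add1,r1:Add2,r2:14,r3:28,r4:7
  c15: CDB Add1=2  regs: r0:2,r1:Add2,r2:14,r3:28,r4:7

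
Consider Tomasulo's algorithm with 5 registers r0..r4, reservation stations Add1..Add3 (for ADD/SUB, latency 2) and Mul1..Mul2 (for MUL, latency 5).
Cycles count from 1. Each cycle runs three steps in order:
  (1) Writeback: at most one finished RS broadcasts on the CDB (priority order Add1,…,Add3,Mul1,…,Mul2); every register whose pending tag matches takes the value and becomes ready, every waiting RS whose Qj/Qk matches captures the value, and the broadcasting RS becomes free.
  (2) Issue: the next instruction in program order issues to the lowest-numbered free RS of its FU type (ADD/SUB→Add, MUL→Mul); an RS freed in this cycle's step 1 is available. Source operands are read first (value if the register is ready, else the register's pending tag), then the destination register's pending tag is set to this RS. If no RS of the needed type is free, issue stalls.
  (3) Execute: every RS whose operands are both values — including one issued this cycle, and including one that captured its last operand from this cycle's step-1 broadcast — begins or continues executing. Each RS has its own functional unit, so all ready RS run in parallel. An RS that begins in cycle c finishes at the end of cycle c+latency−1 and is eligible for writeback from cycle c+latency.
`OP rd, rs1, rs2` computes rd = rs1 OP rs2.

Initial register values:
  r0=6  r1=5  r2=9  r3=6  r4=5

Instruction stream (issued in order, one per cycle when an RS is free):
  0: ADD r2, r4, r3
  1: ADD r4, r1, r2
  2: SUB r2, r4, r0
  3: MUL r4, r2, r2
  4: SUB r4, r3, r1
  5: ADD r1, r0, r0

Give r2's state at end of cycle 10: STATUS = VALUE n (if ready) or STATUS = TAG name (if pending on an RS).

c1: issue ADD r2<-Add1 | r0:6,r1:5,r2:Add1,r3:6,r4:5
c2: issue ADD r4<-Add2 | r0:6,r1:5,r2:Add1,r3:6,r4:Add2
c3: CDB Add1=11; issue SUB r2<-Add1 | r0:6,r1:5,r2:Add1,r3:6,r4:Add2
c4: issue MUL r4<-Mul1 | r0:6,r1:5,r2:Add1,r3:6,r4:Mul1
c5: CDB Add2=16; issue SUB r4<-Add2 | r0:6,r1:5,r2:Add1,r3:6,r4:Add2
c6: issue ADD r1<-Add3 | r0:6,r1:Add3,r2:Add1,r3:6,r4:Add2
c7: CDB Add1=10 | r0:6,r1:Add3,r2:10,r3:6,r4:Add2
c8: CDB Add2=1 | r0:6,r1:Add3,r2:10,r3:6,r4:1
c9: CDB Add3=12 | r0:6,r1:12,r2:10,r3:6,r4:1
c10: - | r0:6,r1:12,r2:10,r3:6,r4:1

STATUS = VALUE 10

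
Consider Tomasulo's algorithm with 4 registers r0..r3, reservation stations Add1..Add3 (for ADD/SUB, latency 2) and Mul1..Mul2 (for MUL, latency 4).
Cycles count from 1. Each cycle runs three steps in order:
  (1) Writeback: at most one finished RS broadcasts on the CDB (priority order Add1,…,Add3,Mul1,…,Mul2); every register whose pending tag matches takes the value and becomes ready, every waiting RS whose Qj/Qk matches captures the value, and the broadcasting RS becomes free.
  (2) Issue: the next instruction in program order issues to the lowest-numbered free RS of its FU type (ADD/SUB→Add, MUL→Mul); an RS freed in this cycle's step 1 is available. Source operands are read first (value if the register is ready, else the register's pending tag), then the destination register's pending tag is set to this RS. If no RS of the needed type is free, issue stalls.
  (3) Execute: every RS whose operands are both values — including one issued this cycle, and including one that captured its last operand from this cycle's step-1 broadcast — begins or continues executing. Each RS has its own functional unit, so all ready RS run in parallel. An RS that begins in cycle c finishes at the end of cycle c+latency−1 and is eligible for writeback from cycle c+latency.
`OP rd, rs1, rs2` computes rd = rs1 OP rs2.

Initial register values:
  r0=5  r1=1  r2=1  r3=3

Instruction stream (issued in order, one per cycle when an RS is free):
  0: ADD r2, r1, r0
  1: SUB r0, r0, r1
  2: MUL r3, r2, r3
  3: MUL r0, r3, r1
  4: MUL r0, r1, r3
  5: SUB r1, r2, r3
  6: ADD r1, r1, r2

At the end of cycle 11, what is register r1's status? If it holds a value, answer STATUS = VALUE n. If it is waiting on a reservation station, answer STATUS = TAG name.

cycle 1: issue ADD r2<-Add1 // r0:5,r1:1,r2:Add1,r3:3
cycle 2: issue SUB r0<-Add2 // r0:Add2,r1:1,r2:Add1,r3:3
cycle 3: CDB Add1=6; issue MUL r3<-Mul1 // r0:Add2,r1:1,r2:6,r3:Mul1
cycle 4: CDB Add2=4; issue MUL r0<-Mul2 // r0:Mul2,r1:1,r2:6,r3:Mul1
cycle 5: stall // r0:Mul2,r1:1,r2:6,r3:Mul1
cycle 6: stall // r0:Mul2,r1:1,r2:6,r3:Mul1
cycle 7: CDB Mul1=18; issue MUL r0<-Mul1 // r0:Mul1,r1:1,r2:6,r3:18
cycle 8: issue SUB r1<-Add1 // r0:Mul1,r1:Add1,r2:6,r3:18
cycle 9: issue ADD r1<-Add2 // r0:Mul1,r1:Add2,r2:6,r3:18
cycle 10: CDB Add1=-12 // r0:Mul1,r1:Add2,r2:6,r3:18
cycle 11: CDB Mul1=18 // r0:18,r1:Add2,r2:6,r3:18

STATUS = TAG Add2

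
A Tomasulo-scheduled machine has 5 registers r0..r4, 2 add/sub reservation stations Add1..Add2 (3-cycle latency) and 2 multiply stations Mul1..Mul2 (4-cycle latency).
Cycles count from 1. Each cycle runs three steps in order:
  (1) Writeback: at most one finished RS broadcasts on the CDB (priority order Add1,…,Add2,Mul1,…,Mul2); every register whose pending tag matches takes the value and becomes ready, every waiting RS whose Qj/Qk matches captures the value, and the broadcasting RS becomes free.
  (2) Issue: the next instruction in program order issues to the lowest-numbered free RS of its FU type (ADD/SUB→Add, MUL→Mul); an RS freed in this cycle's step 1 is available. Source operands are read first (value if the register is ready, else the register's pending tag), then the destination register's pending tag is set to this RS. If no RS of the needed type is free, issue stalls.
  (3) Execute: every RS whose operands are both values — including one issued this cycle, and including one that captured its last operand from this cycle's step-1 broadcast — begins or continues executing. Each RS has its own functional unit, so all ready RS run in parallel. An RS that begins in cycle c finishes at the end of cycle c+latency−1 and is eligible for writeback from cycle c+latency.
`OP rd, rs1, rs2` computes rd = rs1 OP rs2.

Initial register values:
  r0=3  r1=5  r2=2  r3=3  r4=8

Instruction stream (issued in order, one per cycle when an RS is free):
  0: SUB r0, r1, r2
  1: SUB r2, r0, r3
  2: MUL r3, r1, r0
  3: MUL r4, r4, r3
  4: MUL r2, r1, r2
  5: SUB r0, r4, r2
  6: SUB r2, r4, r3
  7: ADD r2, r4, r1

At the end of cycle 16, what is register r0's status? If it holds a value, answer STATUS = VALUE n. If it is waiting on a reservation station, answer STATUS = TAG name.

  c1: issue SUB r0<-Add1  regs: r0:Add1,r1:5,r2:2,r3:3,r4:8
  c2: issue SUB r2<-Add2  regs: r0:Add1,r1:5,r2:Add2,r3:3,r4:8
  c3: issue MUL r3<-Mul1  regs: r0:Add1,r1:5,r2:Add2,r3:Mul1,r4:8
  c4: CDB Add1=3; issue MUL r4<-Mul2  regs: r0:3,r1:5,r2:Add2,r3:Mul1,r4:Mul2
  c5: stall  regs: r0:3,r1:5,r2:Add2,r3:Mul1,r4:Mul2
  c6: stall  regs: r0:3,r1:5,r2:Add2,r3:Mul1,r4:Mul2
  c7: CDB Add2=0; stall  regs: r0:3,r1:5,r2:0,r3:Mul1,r4:Mul2
  c8: CDB Mul1=15; issue MUL r2<-Mul1  regs: r0:3,r1:5,r2:Mul1,r3:15,r4:Mul2
  c9: issue SUB r0<-Add1  regs: r0:Add1,r1:5,r2:Mul1,r3:15,r4:Mul2
  c10: issue SUB r2<-Add2  regs: r0:Add1,r1:5,r2:Add2,r3:15,r4:Mul2
  c11: stall  regs: r0:Add1,r1:5,r2:Add2,r3:15,r4:Mul2
  c12: CDB Mul1=0; stall  regs: r0:Add1,r1:5,r2:Add2,r3:15,r4:Mul2
  c13: CDB Mul2=120; stall  regs: r0:Add1,r1:5,r2:Add2,r3:15,r4:120
  c14: stall  regs: r0:Add1,r1:5,r2:Add2,r3:15,r4:120
  c15: stall  regs: r0:Add1,r1:5,r2:Add2,r3:15,r4:120
  c16: CDB Add1=120; issue ADD r2<-Add1  regs: r0:120,r1:5,r2:Add1,r3:15,r4:120

STATUS = VALUE 120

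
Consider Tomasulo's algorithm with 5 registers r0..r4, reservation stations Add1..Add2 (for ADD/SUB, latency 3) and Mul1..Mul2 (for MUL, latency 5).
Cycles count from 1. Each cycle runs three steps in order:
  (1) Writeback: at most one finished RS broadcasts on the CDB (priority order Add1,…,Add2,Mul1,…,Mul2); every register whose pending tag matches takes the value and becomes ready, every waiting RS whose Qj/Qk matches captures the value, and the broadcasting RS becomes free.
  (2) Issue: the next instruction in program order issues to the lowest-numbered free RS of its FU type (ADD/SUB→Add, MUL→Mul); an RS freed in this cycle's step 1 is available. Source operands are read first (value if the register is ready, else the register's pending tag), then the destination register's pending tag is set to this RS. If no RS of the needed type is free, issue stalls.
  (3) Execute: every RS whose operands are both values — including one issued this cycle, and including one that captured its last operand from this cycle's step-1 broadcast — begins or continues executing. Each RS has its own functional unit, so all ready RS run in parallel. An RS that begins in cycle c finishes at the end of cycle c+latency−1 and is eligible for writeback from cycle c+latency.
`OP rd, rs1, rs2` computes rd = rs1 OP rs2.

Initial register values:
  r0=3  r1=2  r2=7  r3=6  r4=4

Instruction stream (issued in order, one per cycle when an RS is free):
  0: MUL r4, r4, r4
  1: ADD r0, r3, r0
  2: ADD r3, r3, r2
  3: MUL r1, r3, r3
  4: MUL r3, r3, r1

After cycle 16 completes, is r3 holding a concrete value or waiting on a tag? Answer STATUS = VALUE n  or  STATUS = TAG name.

cycle 1: issue MUL r4<-Mul1 // r0:3,r1:2,r2:7,r3:6,r4:Mul1
cycle 2: issue ADD r0<-Add1 // r0:Add1,r1:2,r2:7,r3:6,r4:Mul1
cycle 3: issue ADD r3<-Add2 // r0:Add1,r1:2,r2:7,r3:Add2,r4:Mul1
cycle 4: issue MUL r1<-Mul2 // r0:Add1,r1:Mul2,r2:7,r3:Add2,r4:Mul1
cycle 5: CDB Add1=9; stall // r0:9,r1:Mul2,r2:7,r3:Add2,r4:Mul1
cycle 6: CDB Add2=13; stall // r0:9,r1:Mul2,r2:7,r3:13,r4:Mul1
cycle 7: CDB Mul1=16; issue MUL r3<-Mul1 // r0:9,r1:Mul2,r2:7,r3:Mul1,r4:16
cycle 8: - // r0:9,r1:Mul2,r2:7,r3:Mul1,r4:16
cycle 9: - // r0:9,r1:Mul2,r2:7,r3:Mul1,r4:16
cycle 10: - // r0:9,r1:Mul2,r2:7,r3:Mul1,r4:16
cycle 11: CDB Mul2=169 // r0:9,r1:169,r2:7,r3:Mul1,r4:16
cycle 12: - // r0:9,r1:169,r2:7,r3:Mul1,r4:16
cycle 13: - // r0:9,r1:169,r2:7,r3:Mul1,r4:16
cycle 14: - // r0:9,r1:169,r2:7,r3:Mul1,r4:16
cycle 15: - // r0:9,r1:169,r2:7,r3:Mul1,r4:16
cycle 16: CDB Mul1=2197 // r0:9,r1:169,r2:7,r3:2197,r4:16

STATUS = VALUE 2197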